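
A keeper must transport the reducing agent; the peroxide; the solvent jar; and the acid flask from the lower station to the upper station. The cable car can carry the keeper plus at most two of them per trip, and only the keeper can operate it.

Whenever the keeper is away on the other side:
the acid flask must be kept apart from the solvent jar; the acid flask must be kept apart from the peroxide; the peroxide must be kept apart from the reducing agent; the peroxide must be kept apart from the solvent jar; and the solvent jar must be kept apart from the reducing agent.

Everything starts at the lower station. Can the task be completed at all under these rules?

Yes

1. Keeper goes to the upper station with the peroxide and the solvent jar.
2. Keeper goes back to the lower station with the peroxide.
3. Keeper goes to the upper station with the acid flask and the reducing agent.
4. Keeper goes back to the lower station with the solvent jar.
5. Keeper goes to the upper station with the peroxide and the solvent jar.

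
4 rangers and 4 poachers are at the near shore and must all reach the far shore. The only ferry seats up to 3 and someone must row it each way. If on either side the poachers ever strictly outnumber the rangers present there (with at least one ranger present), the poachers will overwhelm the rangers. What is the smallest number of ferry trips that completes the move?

9

Counting alone: each trip to the far shore takes at most 3 across and each return brings at least 1 back, so after t trips out (and t−1 returns) at most 3t − (t−1) of the 8 are across; that first reaches 8 at t = 4, so at least 7 crossings are needed.
The safety rule pushes this higher. Following every safe sequence of crossings, the most of the 8 that can be at the far shore as the ferry arrives there on crossing 7 is 7 — never all 8.
So no plan with fewer than 9 crossings exists, and this one achieves 9:
1. 2 poachers → the far shore.  (the near shore: 4R 2P; the far shore: 0R 2P)
2. 1 poacher ← the near shore.  (the near shore: 4R 3P; the far shore: 0R 1P)
3. 3 poachers → the far shore.  (the near shore: 4R 0P; the far shore: 0R 4P)
4. 1 poacher ← the near shore.  (the near shore: 4R 1P; the far shore: 0R 3P)
5. 3 rangers → the far shore.  (the near shore: 1R 1P; the far shore: 3R 3P)
6. 1 ranger and 1 poacher ← the near shore.  (the near shore: 2R 2P; the far shore: 2R 2P)
7. 2 rangers → the far shore.  (the near shore: 0R 2P; the far shore: 4R 2P)
8. 1 poacher ← the near shore.  (the near shore: 0R 3P; the far shore: 4R 1P)
9. 3 poachers → the far shore.  (the near shore: 0R 0P; the far shore: 4R 4P)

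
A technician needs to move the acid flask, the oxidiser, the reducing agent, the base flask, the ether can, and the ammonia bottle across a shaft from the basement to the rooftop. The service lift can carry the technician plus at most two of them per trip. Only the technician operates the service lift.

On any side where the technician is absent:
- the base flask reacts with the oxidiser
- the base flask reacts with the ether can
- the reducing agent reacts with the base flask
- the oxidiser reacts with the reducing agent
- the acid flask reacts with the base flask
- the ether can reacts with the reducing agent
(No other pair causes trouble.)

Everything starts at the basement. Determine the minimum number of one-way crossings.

Counting alone: the technician can take at most 2 across per trip to the rooftop, so moving all 6 needs at least 3 loaded trips out, with a return between consecutive ones — at least 5 crossings.
The safety rule pushes this higher. Following every safe sequence of crossings, the most of the 6 that can be at the rooftop as the service lift arrives there on crossings 5, 7 is 4, 5 respectively — never all 6.
So no plan with fewer than 9 crossings exists, and this one achieves 9:
1. Technician goes to the rooftop with the base flask and the reducing agent.
2. Technician goes back to the basement with the reducing agent.
3. Technician goes to the rooftop with the acid flask and the reducing agent.
4. Technician goes back to the basement with the base flask.
5. Technician goes to the rooftop with the ether can and the oxidiser.
6. Technician goes back to the basement with the reducing agent.
7. Technician goes to the rooftop with the ammonia bottle and the reducing agent.
8. Technician goes back to the basement with the reducing agent.
9. Technician goes to the rooftop with the base flask and the reducing agent.

9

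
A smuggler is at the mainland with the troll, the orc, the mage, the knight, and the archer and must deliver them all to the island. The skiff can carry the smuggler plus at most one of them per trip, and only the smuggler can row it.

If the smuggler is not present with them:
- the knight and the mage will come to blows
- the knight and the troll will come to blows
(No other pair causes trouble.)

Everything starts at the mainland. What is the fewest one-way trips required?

Counting alone: the smuggler can take at most 1 across per trip to the island, so moving all 5 needs at least 5 loaded trips out, with a return between consecutive ones — at least 9 crossings.
The safety rule pushes this higher. Following every safe sequence of crossings, the most of the 5 that can be at the island as the skiff arrives there on crossing 9 is 4 — never all 5.
So no plan with fewer than 11 crossings exists, and this one achieves 11:
1. Smuggler goes to the island with the knight.  [the mainland: the archer, the mage, the orc, the troll | the island: the knight]
2. Smuggler goes back to the mainland alone.  [the mainland: the archer, the mage, the orc, the troll | the island: the knight]
3. Smuggler goes to the island with the troll.  [the mainland: the archer, the mage, the orc | the island: the knight, the troll]
4. Smuggler goes back to the mainland with the knight.  [the mainland: the archer, the knight, the mage, the orc | the island: the troll]
5. Smuggler goes to the island with the mage.  [the mainland: the archer, the knight, the orc | the island: the mage, the troll]
6. Smuggler goes back to the mainland alone.  [the mainland: the archer, the knight, the orc | the island: the mage, the troll]
7. Smuggler goes to the island with the orc.  [the mainland: the archer, the knight | the island: the mage, the orc, the troll]
8. Smuggler goes back to the mainland alone.  [the mainland: the archer, the knight | the island: the mage, the orc, the troll]
9. Smuggler goes to the island with the archer.  [the mainland: the knight | the island: the archer, the mage, the orc, the troll]
10. Smuggler goes back to the mainland alone.  [the mainland: the knight | the island: the archer, the mage, the orc, the troll]
11. Smuggler goes to the island with the knight.  [the mainland: — | the island: the archer, the knight, the mage, the orc, the troll]

11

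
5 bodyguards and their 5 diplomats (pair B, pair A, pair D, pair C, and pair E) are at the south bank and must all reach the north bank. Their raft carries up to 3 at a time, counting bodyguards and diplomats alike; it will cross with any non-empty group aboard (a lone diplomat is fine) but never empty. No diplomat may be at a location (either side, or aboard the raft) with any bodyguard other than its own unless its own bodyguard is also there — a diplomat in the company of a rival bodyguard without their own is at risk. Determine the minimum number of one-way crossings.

11

Counting alone: each trip to the north bank takes at most 3 across and each return brings at least 1 back, so after t trips out (and t−1 returns) at most 3t − (t−1) of the 10 are across; that first reaches 10 at t = 5, so at least 9 crossings are needed.
The safety rule pushes this higher. Following every safe sequence of crossings, the most of the 10 that can be at the north bank as the raft arrives there on crossing 9 is 9 — never all 10.
So no plan with fewer than 11 crossings exists, and this one achieves 11:
1. bodyguard B and diplomat B cross → the north bank.
2. bodyguard B crosses ← the south bank.
3. diplomat A, diplomat C, and diplomat D cross → the north bank.
4. diplomat B crosses ← the south bank.
5. bodyguard A, bodyguard C, and bodyguard D cross → the north bank.
6. bodyguard A and diplomat A cross ← the south bank.
7. bodyguard A, bodyguard B, and bodyguard E cross → the north bank.
8. diplomat D crosses ← the south bank.
9. diplomat A and diplomat B cross → the north bank.
10. diplomat B crosses ← the south bank.
11. diplomat B, diplomat D, and diplomat E cross → the north bank.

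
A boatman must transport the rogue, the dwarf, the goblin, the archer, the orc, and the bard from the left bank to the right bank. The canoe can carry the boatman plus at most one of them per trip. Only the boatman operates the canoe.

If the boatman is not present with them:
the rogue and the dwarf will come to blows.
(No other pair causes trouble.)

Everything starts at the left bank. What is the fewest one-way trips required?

11

Counting alone: the boatman can take at most 1 across per trip to the right bank, so moving all 6 needs at least 6 loaded trips out, with a return between consecutive ones — at least 11 crossings.
The plan below uses exactly 11 crossings, so it is optimal:
1. Boatman goes to the right bank with the rogue.  [the left bank: the archer, the bard, the dwarf, the goblin, the orc | the right bank: the rogue]
2. Boatman goes back to the left bank alone.  [the left bank: the archer, the bard, the dwarf, the goblin, the orc | the right bank: the rogue]
3. Boatman goes to the right bank with the goblin.  [the left bank: the archer, the bard, the dwarf, the orc | the right bank: the goblin, the rogue]
4. Boatman goes back to the left bank alone.  [the left bank: the archer, the bard, the dwarf, the orc | the right bank: the goblin, the rogue]
5. Boatman goes to the right bank with the archer.  [the left bank: the bard, the dwarf, the orc | the right bank: the archer, the goblin, the rogue]
6. Boatman goes back to the left bank alone.  [the left bank: the bard, the dwarf, the orc | the right bank: the archer, the goblin, the rogue]
7. Boatman goes to the right bank with the orc.  [the left bank: the bard, the dwarf | the right bank: the archer, the goblin, the orc, the rogue]
8. Boatman goes back to the left bank alone.  [the left bank: the bard, the dwarf | the right bank: the archer, the goblin, the orc, the rogue]
9. Boatman goes to the right bank with the bard.  [the left bank: the dwarf | the right bank: the archer, the bard, the goblin, the orc, the rogue]
10. Boatman goes back to the left bank alone.  [the left bank: the dwarf | the right bank: the archer, the bard, the goblin, the orc, the rogue]
11. Boatman goes to the right bank with the dwarf.  [the left bank: — | the right bank: the archer, the bard, the dwarf, the goblin, the orc, the rogue]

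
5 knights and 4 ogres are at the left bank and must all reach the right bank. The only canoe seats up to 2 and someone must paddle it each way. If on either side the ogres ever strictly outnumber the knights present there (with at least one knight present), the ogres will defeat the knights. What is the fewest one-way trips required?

Counting alone: each trip to the right bank takes at most 2 across and each return brings at least 1 back, so after t trips out (and t−1 returns) at most 2t − (t−1) of the 9 are across; that first reaches 9 at t = 8, so at least 15 crossings are needed.
The plan below uses exactly 15 crossings, so it is optimal:
1. 2 ogres → the right bank.  (the left bank: 5K 2O; the right bank: 0K 2O)
2. 1 ogre ← the left bank.  (the left bank: 5K 3O; the right bank: 0K 1O)
3. 2 ogres → the right bank.  (the left bank: 5K 1O; the right bank: 0K 3O)
4. 1 ogre ← the left bank.  (the left bank: 5K 2O; the right bank: 0K 2O)
5. 2 knights → the right bank.  (the left bank: 3K 2O; the right bank: 2K 2O)
6. 1 ogre ← the left bank.  (the left bank: 3K 3O; the right bank: 2K 1O)
7. 1 knight and 1 ogre → the right bank.  (the left bank: 2K 2O; the right bank: 3K 2O)
8. 1 knight ← the left bank.  (the left bank: 3K 2O; the right bank: 2K 2O)
9. 1 knight and 1 ogre → the right bank.  (the left bank: 2K 1O; the right bank: 3K 3O)
10. 1 ogre ← the left bank.  (the left bank: 2K 2O; the right bank: 3K 2O)
11. 1 knight and 1 ogre → the right bank.  (the left bank: 1K 1O; the right bank: 4K 3O)
12. 1 knight ← the left bank.  (the left bank: 2K 1O; the right bank: 3K 3O)
13. 1 knight and 1 ogre → the right bank.  (the left bank: 1K 0O; the right bank: 4K 4O)
14. 1 ogre ← the left bank.  (the left bank: 1K 1O; the right bank: 4K 3O)
15. 1 knight and 1 ogre → the right bank.  (the left bank: 0K 0O; the right bank: 5K 4O)

15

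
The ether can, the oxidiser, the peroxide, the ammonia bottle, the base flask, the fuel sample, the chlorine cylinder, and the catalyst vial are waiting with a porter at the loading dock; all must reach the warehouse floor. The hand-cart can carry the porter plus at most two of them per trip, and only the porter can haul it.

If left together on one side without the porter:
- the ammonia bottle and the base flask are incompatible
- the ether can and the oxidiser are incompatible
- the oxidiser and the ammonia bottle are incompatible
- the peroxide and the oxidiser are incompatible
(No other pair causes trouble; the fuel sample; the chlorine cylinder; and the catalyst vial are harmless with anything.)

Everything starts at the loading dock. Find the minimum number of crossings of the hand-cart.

Counting alone: the porter can take at most 2 across per trip to the warehouse floor, so moving all 8 needs at least 4 loaded trips out, with a return between consecutive ones — at least 7 crossings.
The safety rule pushes this higher. Following every safe sequence of crossings, the most of the 8 that can be at the warehouse floor as the hand-cart arrives there on crossing 7 is 7 — never all 8.
So no plan with fewer than 9 crossings exists, and this one achieves 9:
1. Porter goes to the warehouse floor with the ammonia bottle and the oxidiser.
2. Porter goes back to the loading dock with the oxidiser.
3. Porter goes to the warehouse floor with the ether can and the oxidiser.
4. Porter goes back to the loading dock with the oxidiser.
5. Porter goes to the warehouse floor with the fuel sample and the peroxide.
6. Porter goes back to the loading dock alone.
7. Porter goes to the warehouse floor with the catalyst vial and the chlorine cylinder.
8. Porter goes back to the loading dock alone.
9. Porter goes to the warehouse floor with the base flask and the oxidiser.

9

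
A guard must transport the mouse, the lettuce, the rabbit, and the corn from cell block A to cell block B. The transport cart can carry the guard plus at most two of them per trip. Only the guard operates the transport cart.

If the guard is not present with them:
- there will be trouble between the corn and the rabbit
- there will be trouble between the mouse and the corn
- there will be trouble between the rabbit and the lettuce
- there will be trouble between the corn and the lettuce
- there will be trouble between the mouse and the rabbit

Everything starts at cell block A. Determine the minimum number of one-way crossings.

5

Counting alone: the guard can take at most 2 across per trip to cell block B, so moving all 4 needs at least 2 loaded trips out, with a return between consecutive ones — at least 3 crossings.
The safety rule pushes this higher. Following every safe sequence of crossings, the most of the 4 that can be at cell block B as the transport cart arrives there on crossing 3 is 3 — never all 4.
So no plan with fewer than 5 crossings exists, and this one achieves 5:
1. Guard goes to cell block B with the corn and the rabbit.  [cell block A: the lettuce, the mouse | cell block B: the corn, the rabbit]
2. Guard goes back to cell block A with the rabbit.  [cell block A: the lettuce, the mouse, the rabbit | cell block B: the corn]
3. Guard goes to cell block B with the lettuce and the mouse.  [cell block A: the rabbit | cell block B: the corn, the lettuce, the mouse]
4. Guard goes back to cell block A with the corn.  [cell block A: the corn, the rabbit | cell block B: the lettuce, the mouse]
5. Guard goes to cell block B with the corn and the rabbit.  [cell block A: — | cell block B: the corn, the lettuce, the mouse, the rabbit]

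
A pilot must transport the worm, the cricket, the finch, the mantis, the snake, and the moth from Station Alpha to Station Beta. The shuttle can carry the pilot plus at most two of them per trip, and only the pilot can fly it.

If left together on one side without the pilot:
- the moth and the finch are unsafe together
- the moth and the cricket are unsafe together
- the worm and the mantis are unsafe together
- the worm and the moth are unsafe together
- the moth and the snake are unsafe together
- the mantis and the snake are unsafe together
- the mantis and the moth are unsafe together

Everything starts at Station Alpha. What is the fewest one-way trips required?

9

Counting alone: the pilot can take at most 2 across per trip to Station Beta, so moving all 6 needs at least 3 loaded trips out, with a return between consecutive ones — at least 5 crossings.
The safety rule pushes this higher. Following every safe sequence of crossings, the most of the 6 that can be at Station Beta as the shuttle arrives there on crossings 5, 7 is 4, 5 respectively — never all 6.
So no plan with fewer than 9 crossings exists, and this one achieves 9:
1. Pilot goes to Station Beta with the mantis and the moth.  [Station Alpha: the cricket, the finch, the snake, the worm | Station Beta: the mantis, the moth]
2. Pilot goes back to Station Alpha with the mantis.  [Station Alpha: the cricket, the finch, the mantis, the snake, the worm | Station Beta: the moth]
3. Pilot goes to Station Beta with the snake and the worm.  [Station Alpha: the cricket, the finch, the mantis | Station Beta: the moth, the snake, the worm]
4. Pilot goes back to Station Alpha with the moth.  [Station Alpha: the cricket, the finch, the mantis, the moth | Station Beta: the snake, the worm]
5. Pilot goes to Station Beta with the cricket and the moth.  [Station Alpha: the finch, the mantis | Station Beta: the cricket, the moth, the snake, the worm]
6. Pilot goes back to Station Alpha with the moth.  [Station Alpha: the finch, the mantis, the moth | Station Beta: the cricket, the snake, the worm]
7. Pilot goes to Station Beta with the finch and the mantis.  [Station Alpha: the moth | Station Beta: the cricket, the finch, the mantis, the snake, the worm]
8. Pilot goes back to Station Alpha with the mantis.  [Station Alpha: the mantis, the moth | Station Beta: the cricket, the finch, the snake, the worm]
9. Pilot goes to Station Beta with the mantis and the moth.  [Station Alpha: — | Station Beta: the cricket, the finch, the mantis, the moth, the snake, the worm]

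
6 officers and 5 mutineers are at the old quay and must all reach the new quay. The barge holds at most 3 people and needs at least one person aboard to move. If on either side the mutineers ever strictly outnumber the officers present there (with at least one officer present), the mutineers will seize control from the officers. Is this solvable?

1. 3 mutineers → the new quay.  (the old quay: 6O 2M; the new quay: 0O 3M)
2. 1 mutineer ← the old quay.  (the old quay: 6O 3M; the new quay: 0O 2M)
3. 3 officers → the new quay.  (the old quay: 3O 3M; the new quay: 3O 2M)
4. 1 officer ← the old quay.  (the old quay: 4O 3M; the new quay: 2O 2M)
5. 2 officers and 1 mutineer → the new quay.  (the old quay: 2O 2M; the new quay: 4O 3M)
6. 1 officer ← the old quay.  (the old quay: 3O 2M; the new quay: 3O 3M)
7. 2 officers and 1 mutineer → the new quay.  (the old quay: 1O 1M; the new quay: 5O 4M)
8. 1 officer ← the old quay.  (the old quay: 2O 1M; the new quay: 4O 4M)
9. 2 officers and 1 mutineer → the new quay.  (the old quay: 0O 0M; the new quay: 6O 5M)

Yes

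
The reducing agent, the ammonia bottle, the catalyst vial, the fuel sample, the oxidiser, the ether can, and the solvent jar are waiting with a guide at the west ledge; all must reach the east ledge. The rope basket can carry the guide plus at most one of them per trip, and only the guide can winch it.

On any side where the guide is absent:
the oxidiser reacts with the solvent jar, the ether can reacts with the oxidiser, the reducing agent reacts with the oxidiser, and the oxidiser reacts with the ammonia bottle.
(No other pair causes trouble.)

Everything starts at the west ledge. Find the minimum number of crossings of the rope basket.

Following every safe sequence of crossings from the start, the most of the 7 that can be at the east ledge as the rope basket arrives there on crossings 1, 3, 5, 7 is 1, 2, 3, 4 respectively; the best ever achieved is 4 of 7.
From crossing 9 on, no configuration arises that was not already reachable earlier: only 44 distinct safe configurations (who is on which side, and where the rope basket is) can ever be reached, none of them has everyone across, and every continuation just revisits them. So no valid plan exists.

impossible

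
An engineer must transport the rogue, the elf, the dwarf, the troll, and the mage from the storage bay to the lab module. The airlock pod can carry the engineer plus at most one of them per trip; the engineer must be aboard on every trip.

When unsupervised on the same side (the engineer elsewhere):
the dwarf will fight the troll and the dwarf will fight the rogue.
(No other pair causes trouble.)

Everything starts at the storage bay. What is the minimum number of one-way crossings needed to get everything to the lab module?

11

Counting alone: the engineer can take at most 1 across per trip to the lab module, so moving all 5 needs at least 5 loaded trips out, with a return between consecutive ones — at least 9 crossings.
The safety rule pushes this higher. Following every safe sequence of crossings, the most of the 5 that can be at the lab module as the airlock pod arrives there on crossing 9 is 4 — never all 5.
So no plan with fewer than 11 crossings exists, and this one achieves 11:
1. Engineer goes to the lab module with the dwarf.  [the storage bay: the elf, the mage, the rogue, the troll | the lab module: the dwarf]
2. Engineer goes back to the storage bay alone.  [the storage bay: the elf, the mage, the rogue, the troll | the lab module: the dwarf]
3. Engineer goes to the lab module with the rogue.  [the storage bay: the elf, the mage, the troll | the lab module: the dwarf, the rogue]
4. Engineer goes back to the storage bay with the dwarf.  [the storage bay: the dwarf, the elf, the mage, the troll | the lab module: the rogue]
5. Engineer goes to the lab module with the troll.  [the storage bay: the dwarf, the elf, the mage | the lab module: the rogue, the troll]
6. Engineer goes back to the storage bay alone.  [the storage bay: the dwarf, the elf, the mage | the lab module: the rogue, the troll]
7. Engineer goes to the lab module with the elf.  [the storage bay: the dwarf, the mage | the lab module: the elf, the rogue, the troll]
8. Engineer goes back to the storage bay alone.  [the storage bay: the dwarf, the mage | the lab module: the elf, the rogue, the troll]
9. Engineer goes to the lab module with the mage.  [the storage bay: the dwarf | the lab module: the elf, the mage, the rogue, the troll]
10. Engineer goes back to the storage bay alone.  [the storage bay: the dwarf | the lab module: the elf, the mage, the rogue, the troll]
11. Engineer goes to the lab module with the dwarf.  [the storage bay: — | the lab module: the dwarf, the elf, the mage, the rogue, the troll]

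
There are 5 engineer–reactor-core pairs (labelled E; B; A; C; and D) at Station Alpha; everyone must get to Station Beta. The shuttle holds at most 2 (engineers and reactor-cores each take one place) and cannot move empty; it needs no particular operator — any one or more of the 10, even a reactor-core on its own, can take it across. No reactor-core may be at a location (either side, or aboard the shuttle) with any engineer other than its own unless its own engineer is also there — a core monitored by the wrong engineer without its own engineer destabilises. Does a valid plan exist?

Following every safe sequence of crossings from the start, the most of the 10 that can be at Station Beta as the shuttle arrives there on crossings 1, 3, 5, 7 is 2, 3, 4, 5 respectively; the best ever achieved is 5 of 10.
From crossing 9 on, no configuration arises that was not already reachable earlier: only 82 distinct safe configurations (who is on which side, and where the shuttle is) can ever be reached, none of them has everyone across, and every continuation just revisits them. So no valid plan exists.

No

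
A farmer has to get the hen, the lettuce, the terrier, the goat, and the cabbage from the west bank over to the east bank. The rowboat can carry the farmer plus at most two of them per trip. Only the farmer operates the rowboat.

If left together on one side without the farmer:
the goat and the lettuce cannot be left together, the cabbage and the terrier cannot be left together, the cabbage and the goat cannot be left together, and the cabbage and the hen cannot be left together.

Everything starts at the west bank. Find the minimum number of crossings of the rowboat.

5

Counting alone: the farmer can take at most 2 across per trip to the east bank, so moving all 5 needs at least 3 loaded trips out, with a return between consecutive ones — at least 5 crossings.
The plan below uses exactly 5 crossings, so it is optimal:
1. Farmer goes to the east bank with the cabbage and the lettuce.  [the west bank: the goat, the hen, the terrier | the east bank: the cabbage, the lettuce]
2. Farmer goes back to the west bank alone.  [the west bank: the goat, the hen, the terrier | the east bank: the cabbage, the lettuce]
3. Farmer goes to the east bank with the hen and the terrier.  [the west bank: the goat | the east bank: the cabbage, the hen, the lettuce, the terrier]
4. Farmer goes back to the west bank with the cabbage.  [the west bank: the cabbage, the goat | the east bank: the hen, the lettuce, the terrier]
5. Farmer goes to the east bank with the cabbage and the goat.  [the west bank: — | the east bank: the cabbage, the goat, the hen, the lettuce, the terrier]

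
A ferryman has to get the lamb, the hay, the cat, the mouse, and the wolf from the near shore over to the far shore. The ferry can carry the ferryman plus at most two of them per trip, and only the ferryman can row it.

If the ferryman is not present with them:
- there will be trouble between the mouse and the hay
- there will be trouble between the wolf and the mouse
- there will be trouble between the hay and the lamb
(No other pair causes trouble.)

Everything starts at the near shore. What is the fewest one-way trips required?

5

Counting alone: the ferryman can take at most 2 across per trip to the far shore, so moving all 5 needs at least 3 loaded trips out, with a return between consecutive ones — at least 5 crossings.
The plan below uses exactly 5 crossings, so it is optimal:
1. Ferryman goes to the far shore with the lamb and the mouse.  [the near shore: the cat, the hay, the wolf | the far shore: the lamb, the mouse]
2. Ferryman goes back to the near shore alone.  [the near shore: the cat, the hay, the wolf | the far shore: the lamb, the mouse]
3. Ferryman goes to the far shore with the cat.  [the near shore: the hay, the wolf | the far shore: the cat, the lamb, the mouse]
4. Ferryman goes back to the near shore alone.  [the near shore: the hay, the wolf | the far shore: the cat, the lamb, the mouse]
5. Ferryman goes to the far shore with the hay and the wolf.  [the near shore: — | the far shore: the cat, the hay, the lamb, the mouse, the wolf]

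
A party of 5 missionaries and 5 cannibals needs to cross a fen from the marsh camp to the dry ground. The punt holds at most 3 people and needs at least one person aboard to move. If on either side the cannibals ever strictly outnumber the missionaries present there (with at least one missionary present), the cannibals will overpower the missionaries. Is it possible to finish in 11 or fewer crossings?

Yes — this plan uses 11 crossings (≤ 11):
1. 2 cannibals → the dry ground.  (the marsh camp: 5M 3C; the dry ground: 0M 2C)
2. 1 cannibal ← the marsh camp.  (the marsh camp: 5M 4C; the dry ground: 0M 1C)
3. 3 cannibals → the dry ground.  (the marsh camp: 5M 1C; the dry ground: 0M 4C)
4. 1 cannibal ← the marsh camp.  (the marsh camp: 5M 2C; the dry ground: 0M 3C)
5. 3 missionaries → the dry ground.  (the marsh camp: 2M 2C; the dry ground: 3M 3C)
6. 1 missionary and 1 cannibal ← the marsh camp.  (the marsh camp: 3M 3C; the dry ground: 2M 2C)
7. 3 missionaries → the dry ground.  (the marsh camp: 0M 3C; the dry ground: 5M 2C)
8. 1 cannibal ← the marsh camp.  (the marsh camp: 0M 4C; the dry ground: 5M 1C)
9. 2 cannibals → the dry ground.  (the marsh camp: 0M 2C; the dry ground: 5M 3C)
10. 1 cannibal ← the marsh camp.  (the marsh camp: 0M 3C; the dry ground: 5M 2C)
11. 3 cannibals → the dry ground.  (the marsh camp: 0M 0C; the dry ground: 5M 5C)

Yes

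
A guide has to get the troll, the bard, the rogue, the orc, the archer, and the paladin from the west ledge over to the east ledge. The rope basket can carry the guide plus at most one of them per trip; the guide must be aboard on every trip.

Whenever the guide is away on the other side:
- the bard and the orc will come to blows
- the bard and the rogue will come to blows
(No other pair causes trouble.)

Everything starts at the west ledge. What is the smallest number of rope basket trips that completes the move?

Counting alone: the guide can take at most 1 across per trip to the east ledge, so moving all 6 needs at least 6 loaded trips out, with a return between consecutive ones — at least 11 crossings.
The safety rule pushes this higher. Following every safe sequence of crossings, the most of the 6 that can be at the east ledge as the rope basket arrives there on crossing 11 is 5 — never all 6.
So no plan with fewer than 13 crossings exists, and this one achieves 13:
1. Guide goes to the east ledge with the bard.  [the west ledge: the archer, the orc, the paladin, the rogue, the troll | the east ledge: the bard]
2. Guide goes back to the west ledge alone.  [the west ledge: the archer, the orc, the paladin, the rogue, the troll | the east ledge: the bard]
3. Guide goes to the east ledge with the troll.  [the west ledge: the archer, the orc, the paladin, the rogue | the east ledge: the bard, the troll]
4. Guide goes back to the west ledge alone.  [the west ledge: the archer, the orc, the paladin, the rogue | the east ledge: the bard, the troll]
5. Guide goes to the east ledge with the rogue.  [the west ledge: the archer, the orc, the paladin | the east ledge: the bard, the rogue, the troll]
6. Guide goes back to the west ledge with the bard.  [the west ledge: the archer, the bard, the orc, the paladin | the east ledge: the rogue, the troll]
7. Guide goes to the east ledge with the orc.  [the west ledge: the archer, the bard, the paladin | the east ledge: the orc, the rogue, the troll]
8. Guide goes back to the west ledge alone.  [the west ledge: the archer, the bard, the paladin | the east ledge: the orc, the rogue, the troll]
9. Guide goes to the east ledge with the archer.  [the west ledge: the bard, the paladin | the east ledge: the archer, the orc, the rogue, the troll]
10. Guide goes back to the west ledge alone.  [the west ledge: the bard, the paladin | the east ledge: the archer, the orc, the rogue, the troll]
11. Guide goes to the east ledge with the paladin.  [the west ledge: the bard | the east ledge: the archer, the orc, the paladin, the rogue, the troll]
12. Guide goes back to the west ledge alone.  [the west ledge: the bard | the east ledge: the archer, the orc, the paladin, the rogue, the troll]
13. Guide goes to the east ledge with the bard.  [the west ledge: — | the east ledge: the archer, the bard, the orc, the paladin, the rogue, the troll]

13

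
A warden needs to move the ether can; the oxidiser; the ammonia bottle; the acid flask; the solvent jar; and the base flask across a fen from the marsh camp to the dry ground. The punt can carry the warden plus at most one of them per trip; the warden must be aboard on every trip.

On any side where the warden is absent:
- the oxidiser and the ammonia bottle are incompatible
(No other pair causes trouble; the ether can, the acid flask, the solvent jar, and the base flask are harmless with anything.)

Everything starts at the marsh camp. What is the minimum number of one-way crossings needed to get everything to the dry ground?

Counting alone: the warden can take at most 1 across per trip to the dry ground, so moving all 6 needs at least 6 loaded trips out, with a return between consecutive ones — at least 11 crossings.
The plan below uses exactly 11 crossings, so it is optimal:
1. Warden goes to the dry ground with the oxidiser.
2. Warden goes back to the marsh camp alone.
3. Warden goes to the dry ground with the ether can.
4. Warden goes back to the marsh camp alone.
5. Warden goes to the dry ground with the acid flask.
6. Warden goes back to the marsh camp alone.
7. Warden goes to the dry ground with the solvent jar.
8. Warden goes back to the marsh camp alone.
9. Warden goes to the dry ground with the base flask.
10. Warden goes back to the marsh camp alone.
11. Warden goes to the dry ground with the ammonia bottle.

11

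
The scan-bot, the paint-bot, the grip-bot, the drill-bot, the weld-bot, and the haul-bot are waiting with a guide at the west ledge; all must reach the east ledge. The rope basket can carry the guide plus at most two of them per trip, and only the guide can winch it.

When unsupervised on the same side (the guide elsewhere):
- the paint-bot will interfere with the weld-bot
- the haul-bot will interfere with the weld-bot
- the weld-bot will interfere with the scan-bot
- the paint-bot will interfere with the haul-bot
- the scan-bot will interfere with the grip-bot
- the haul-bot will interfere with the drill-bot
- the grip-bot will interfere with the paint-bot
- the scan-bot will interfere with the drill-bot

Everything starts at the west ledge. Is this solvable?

Whatever the first load, the items left behind include a forbidden pair without the guide. No opening move is safe, so no plan exists.

No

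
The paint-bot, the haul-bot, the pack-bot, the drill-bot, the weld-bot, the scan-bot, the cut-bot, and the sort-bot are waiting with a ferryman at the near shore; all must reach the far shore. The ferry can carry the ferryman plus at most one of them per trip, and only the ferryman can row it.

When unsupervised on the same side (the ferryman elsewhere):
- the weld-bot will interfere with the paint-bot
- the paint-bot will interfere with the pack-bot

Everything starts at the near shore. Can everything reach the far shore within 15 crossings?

No

Counting alone: the ferryman can take at most 1 across per trip to the far shore, so moving all 8 needs at least 8 loaded trips out, with a return between consecutive ones — at least 15 crossings.
The safety rule pushes this higher. Following every safe sequence of crossings, the most of the 8 that can be at the far shore as the ferry arrives there on crossing 15 is 7 — never all 8.
So the move cannot be finished within 15 crossings. (The shortest complete plan takes 17:)
1. Ferryman goes to the far shore with the paint-bot.
2. Ferryman goes back to the near shore alone.
3. Ferryman goes to the far shore with the haul-bot.
4. Ferryman goes back to the near shore alone.
5. Ferryman goes to the far shore with the pack-bot.
6. Ferryman goes back to the near shore with the paint-bot.
7. Ferryman goes to the far shore with the weld-bot.
8. Ferryman goes back to the near shore alone.
9. Ferryman goes to the far shore with the drill-bot.
10. Ferryman goes back to the near shore alone.
11. Ferryman goes to the far shore with the scan-bot.
12. Ferryman goes back to the near shore alone.
13. Ferryman goes to the far shore with the cut-bot.
14. Ferryman goes back to the near shore alone.
15. Ferryman goes to the far shore with the sort-bot.
16. Ferryman goes back to the near shore alone.
17. Ferryman goes to the far shore with the paint-bot.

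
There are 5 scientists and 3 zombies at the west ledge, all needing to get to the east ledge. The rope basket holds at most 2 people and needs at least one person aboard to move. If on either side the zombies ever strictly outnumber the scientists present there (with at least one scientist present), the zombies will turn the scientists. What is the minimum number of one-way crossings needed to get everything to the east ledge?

Counting alone: each trip to the east ledge takes at most 2 across and each return brings at least 1 back, so after t trips out (and t−1 returns) at most 2t − (t−1) of the 8 are across; that first reaches 8 at t = 7, so at least 13 crossings are needed.
The plan below uses exactly 13 crossings, so it is optimal:
1. 2 zombies → the east ledge.  (the west ledge: 5S 1Z; the east ledge: 0S 2Z)
2. 1 zombie ← the west ledge.  (the west ledge: 5S 2Z; the east ledge: 0S 1Z)
3. 2 zombies → the east ledge.  (the west ledge: 5S 0Z; the east ledge: 0S 3Z)
4. 1 zombie ← the west ledge.  (the west ledge: 5S 1Z; the east ledge: 0S 2Z)
5. 2 scientists → the east ledge.  (the west ledge: 3S 1Z; the east ledge: 2S 2Z)
6. 1 zombie ← the west ledge.  (the west ledge: 3S 2Z; the east ledge: 2S 1Z)
7. 1 scientist and 1 zombie → the east ledge.  (the west ledge: 2S 1Z; the east ledge: 3S 2Z)
8. 1 zombie ← the west ledge.  (the west ledge: 2S 2Z; the east ledge: 3S 1Z)
9. 2 zombies → the east ledge.  (the west ledge: 2S 0Z; the east ledge: 3S 3Z)
10. 1 zombie ← the west ledge.  (the west ledge: 2S 1Z; the east ledge: 3S 2Z)
11. 1 scientist and 1 zombie → the east ledge.  (the west ledge: 1S 0Z; the east ledge: 4S 3Z)
12. 1 zombie ← the west ledge.  (the west ledge: 1S 1Z; the east ledge: 4S 2Z)
13. 1 scientist and 1 zombie → the east ledge.  (the west ledge: 0S 0Z; the east ledge: 5S 3Z)

13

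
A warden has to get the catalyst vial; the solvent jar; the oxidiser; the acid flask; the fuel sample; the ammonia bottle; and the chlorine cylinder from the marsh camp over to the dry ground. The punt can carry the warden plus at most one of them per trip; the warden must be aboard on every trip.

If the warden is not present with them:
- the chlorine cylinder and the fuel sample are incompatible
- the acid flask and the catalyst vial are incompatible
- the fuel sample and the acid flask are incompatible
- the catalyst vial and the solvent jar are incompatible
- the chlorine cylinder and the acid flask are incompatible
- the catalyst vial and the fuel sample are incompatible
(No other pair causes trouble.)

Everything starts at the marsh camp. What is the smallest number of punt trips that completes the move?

impossible

Whatever the first load, the items left behind include a forbidden pair without the warden. No opening move is safe, so no plan exists.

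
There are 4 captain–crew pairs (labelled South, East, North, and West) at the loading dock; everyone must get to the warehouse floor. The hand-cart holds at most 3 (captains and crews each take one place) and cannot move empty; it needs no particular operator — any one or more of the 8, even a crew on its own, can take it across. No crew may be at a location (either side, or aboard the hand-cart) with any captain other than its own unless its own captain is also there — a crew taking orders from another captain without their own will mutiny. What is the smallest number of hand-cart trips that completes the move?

9

Counting alone: each trip to the warehouse floor takes at most 3 across and each return brings at least 1 back, so after t trips out (and t−1 returns) at most 3t − (t−1) of the 8 are across; that first reaches 8 at t = 4, so at least 7 crossings are needed.
The safety rule pushes this higher. Following every safe sequence of crossings, the most of the 8 that can be at the warehouse floor as the hand-cart arrives there on crossing 7 is 7 — never all 8.
So no plan with fewer than 9 crossings exists, and this one achieves 9:
1. captain South and crew South cross → the warehouse floor.
2. captain South crosses ← the loading dock.
3. captain East, captain South, and crew East cross → the warehouse floor.
4. captain South and crew South cross ← the loading dock.
5. captain North, captain South, and captain West cross → the warehouse floor.
6. crew East crosses ← the loading dock.
7. crew East and crew South cross → the warehouse floor.
8. crew South crosses ← the loading dock.
9. crew North, crew South, and crew West cross → the warehouse floor.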